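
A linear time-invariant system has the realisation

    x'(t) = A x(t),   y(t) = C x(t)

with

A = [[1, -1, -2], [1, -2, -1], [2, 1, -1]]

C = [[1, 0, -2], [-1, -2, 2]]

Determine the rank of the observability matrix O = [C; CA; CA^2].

CA = [[-3, -3, 0], [1, 7, 2]]
CA^2 = [[-6, 9, 9], [12, -13, -11]]
Observability matrix O = [C; CA; CA^2] = [[1, 0, -2], [-1, -2, 2], [-3, -3, 0], [1, 7, 2], [-6, 9, 9], [12, -13, -11]]
Take the 3×3 submatrix of O formed by rows 1, 2, 3: [[1, 0, -2], [-1, -2, 2], [-3, -3, 0]]. Its determinant is 1·((-2)·0 - 2·(-3)) - 0·((-1)·0 - 2·(-3)) + (-2)·((-1)·(-3) - (-2)·(-3)) = 1·6 - 0·6 + (-2)·(-3) = 12 ≠ 0.
So rank(O) ≥ 3; since O has 3 columns, rank(O) = 3.
rank(O) = 3 = n, so the pair (A, C) is completely observable.

3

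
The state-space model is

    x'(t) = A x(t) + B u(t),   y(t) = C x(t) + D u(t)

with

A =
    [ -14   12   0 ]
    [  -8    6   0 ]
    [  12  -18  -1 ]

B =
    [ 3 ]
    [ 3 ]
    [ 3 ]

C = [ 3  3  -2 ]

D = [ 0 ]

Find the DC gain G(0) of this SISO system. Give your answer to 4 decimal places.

21.0000

G(0) = C(-A)^{-1}B + D = -C A^{-1} B + D.
det A = -12, so A^{-1} = (1/-12)·adj(A) = [[1/2, -1, 0], [2/3, -7/6, 0], [-6, 9, -1]]
A^{-1} B = [-3/2, -3/2, 6]^T
C A^{-1} B = -21
G(0) = D - C A^{-1} B = 0 - (-21) = 21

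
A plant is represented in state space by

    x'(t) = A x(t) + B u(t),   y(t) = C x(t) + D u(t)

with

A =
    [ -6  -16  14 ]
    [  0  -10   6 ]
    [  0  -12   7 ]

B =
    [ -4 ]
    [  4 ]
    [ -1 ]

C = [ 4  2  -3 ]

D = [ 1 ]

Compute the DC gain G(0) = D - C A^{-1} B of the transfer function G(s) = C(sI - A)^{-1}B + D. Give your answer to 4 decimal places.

-38.0000

G(0) = C(-A)^{-1}B + D = -C A^{-1} B + D.
det A = -12, so A^{-1} = (1/-12)·adj(A) = [[-1/6, 14/3, -11/3], [0, 7/2, -3], [0, 6, -5]]
A^{-1} B = [23, 17, 29]^T
C A^{-1} B = 39
G(0) = D - C A^{-1} B = 1 - (39) = -38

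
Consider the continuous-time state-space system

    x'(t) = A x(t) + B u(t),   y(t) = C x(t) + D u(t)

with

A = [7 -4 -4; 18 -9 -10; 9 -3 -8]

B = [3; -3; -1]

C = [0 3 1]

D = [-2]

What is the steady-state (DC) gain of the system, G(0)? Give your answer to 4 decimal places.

24.3000

G(0) = C(-A)^{-1}B + D = -C A^{-1} B + D.
det A = -30, so A^{-1} = (1/-30)·adj(A) = [[-7/5, 2/3, -2/15], [-9/5, 2/3, 1/15], [-9/10, 1/2, -3/10]]
A^{-1} B = [-91/15, -112/15, -39/10]^T
C A^{-1} B = -263/10
G(0) = D - C A^{-1} B = -2 - (-263/10) = 243/10 ≈ 24.3000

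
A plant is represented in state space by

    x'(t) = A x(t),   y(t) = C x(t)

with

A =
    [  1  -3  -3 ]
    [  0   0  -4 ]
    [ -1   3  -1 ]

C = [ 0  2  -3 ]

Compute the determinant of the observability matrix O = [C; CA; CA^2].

-272

CA = [[3, -9, -5]]
CA^2 = [[8, -24, 32]]
Observability matrix O = [C; CA; CA^2] = [[0, 2, -3], [3, -9, -5], [8, -24, 32]]
Expanding along the first row, det(O) = 0·((-9)·32 - (-5)·(-24)) - 2·(3·32 - (-5)·8) + (-3)·(3·(-24) - (-9)·8) = 0·(-408) - 2·136 + (-3)·0 = -272
Since det(O) ≠ 0, rank(O) = 3 and the system is completely observable.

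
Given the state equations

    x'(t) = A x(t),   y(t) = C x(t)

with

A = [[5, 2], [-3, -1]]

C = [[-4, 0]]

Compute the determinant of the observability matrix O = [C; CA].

32

CA = [[-20, -8]]
Observability matrix O = [C; CA] = [[-4, 0], [-20, -8]]
det(O) = (-4)·(-8) - 0·(-20) = 32 - 0 = 32
Since det(O) ≠ 0, rank(O) = 2 and the system is completely observable.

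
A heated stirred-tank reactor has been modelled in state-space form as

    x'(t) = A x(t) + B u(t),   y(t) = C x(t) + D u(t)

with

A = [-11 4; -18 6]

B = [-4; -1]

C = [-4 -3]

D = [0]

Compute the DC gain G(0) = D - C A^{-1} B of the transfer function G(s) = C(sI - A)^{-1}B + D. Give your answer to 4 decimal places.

G(0) = C(-A)^{-1}B + D = -C A^{-1} B + D.
det A = 6, so A^{-1} = (1/6)·adj(A) = [[1, -2/3], [3, -11/6]]
A^{-1} B = [-10/3, -61/6]^T
C A^{-1} B = 263/6
G(0) = D - C A^{-1} B = 0 - (263/6) = -263/6 ≈ -43.8333

-43.8333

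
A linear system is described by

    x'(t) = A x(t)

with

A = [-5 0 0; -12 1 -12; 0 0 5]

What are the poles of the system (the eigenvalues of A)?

det(sI - A) = s^3 - (tr A)s^2 + (M11 + M22 + M33)s - det A, where Mii is the 2×2 principal minor of A obtained by deleting row i and column i.
tr A = (-5) + 1 + 5 = 1; M11 = 1·5 - (-12)·0 = 5 - 0 = 5; M22 = (-5)·5 - 0·0 = -25 - 0 = -25; M33 = (-5)·1 - 0·(-12) = -5 - 0 = -5; sum of minors = -25.
det A = (-5)·(1·5 - (-12)·0) - 0·((-12)·5 - (-12)·0) + 0·((-12)·0 - 1·0) = (-5)·5 - 0·(-60) + 0·0 = -25.
So p(s) = det(sI - A) = s^3 - s^2 - 25s + 25.
Rational-root test: any integer root divides 25. Testing small divisors, s = 1 works: p(1) = 1 + (-1) + (-25) + 25 = 0, so (s - 1) is a factor.
Dividing, p(s) = (s - 1)(s^2 - 25).
Factor s^2 - 25: two numbers with sum 0 and product -25 are 5 and -5, so s^2 - 25 = (s - 5)(s + 5).
Hence p(s) = (s - 5) (s - 1) (s + 5), with roots -5, 1, 5.
At least one eigenvalue has non-negative real part, so the system is not asymptotically stable.

-5, 1, 5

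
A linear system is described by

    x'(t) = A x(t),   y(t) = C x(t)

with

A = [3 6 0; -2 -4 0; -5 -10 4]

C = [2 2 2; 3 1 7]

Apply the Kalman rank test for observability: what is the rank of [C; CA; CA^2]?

2

CA = [[-8, -16, 8], [-28, -56, 28]]
CA^2 = [[-32, -64, 32], [-112, -224, 112]]
Observability matrix O = [C; CA; CA^2] = [[2, 2, 2], [3, 1, 7], [-8, -16, 8], [-28, -56, 28], [-32, -64, 32], [-112, -224, 112]]
The columns c1, c2, c3 of O are linearly dependent: -3·c1 + 2·c2 + c3 = 0 (check each entry), so rank(O) ≤ 2.
The 2×2 minor from rows 1, 2, columns 1, 2 is 2·1 - 2·3 = 2 - 6 = -4 ≠ 0, so rank(O) = 2.
rank(O) = 2 < n = 3, so the pair (A, C) is not completely observable.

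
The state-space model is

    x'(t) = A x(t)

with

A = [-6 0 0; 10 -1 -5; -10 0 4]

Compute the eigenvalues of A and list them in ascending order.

det(sI - A) = s^3 - (tr A)s^2 + (M11 + M22 + M33)s - det A, where Mii is the 2×2 principal minor of A obtained by deleting row i and column i.
tr A = (-6) + (-1) + 4 = -3; M11 = (-1)·4 - (-5)·0 = -4 - 0 = -4; M22 = (-6)·4 - 0·(-10) = -24 - 0 = -24; M33 = (-6)·(-1) - 0·10 = 6 - 0 = 6; sum of minors = -22.
det A = (-6)·((-1)·4 - (-5)·0) - 0·(10·4 - (-5)·(-10)) + 0·(10·0 - (-1)·(-10)) = (-6)·(-4) - 0·(-10) + 0·(-10) = 24.
So p(s) = det(sI - A) = s^3 + 3s^2 - 22s - 24.
Rational-root test: any integer root divides -24. Testing small divisors, s = -1 works: p(-1) = -1 + 3 + 22 + (-24) = 0, so (s + 1) is a factor.
Dividing, p(s) = (s + 1)(s^2 + 2s - 24).
Factor s^2 + 2s - 24: two numbers with sum -2 and product -24 are 4 and -6, so s^2 + 2s - 24 = (s - 4)(s + 6).
Hence p(s) = (s - 4) (s + 1) (s + 6), with roots -6, -1, 4.
At least one eigenvalue has non-negative real part, so the system is not asymptotically stable.

-6, -1, 4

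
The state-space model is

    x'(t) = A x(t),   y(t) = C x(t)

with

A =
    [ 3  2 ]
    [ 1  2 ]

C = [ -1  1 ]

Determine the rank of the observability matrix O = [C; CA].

2

CA = [[-2, 0]]
Observability matrix O = [C; CA] = [[-1, 1], [-2, 0]]
det(O) = (-1)·0 - 1·(-2) = 0 - (-2) = 2 ≠ 0, so rank(O) = 2.
rank(O) = 2 = n, so the pair (A, C) is completely observable.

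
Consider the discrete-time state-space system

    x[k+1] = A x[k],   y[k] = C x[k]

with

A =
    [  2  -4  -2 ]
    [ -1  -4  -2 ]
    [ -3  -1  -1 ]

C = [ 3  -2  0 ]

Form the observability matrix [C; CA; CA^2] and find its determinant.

CA = [[8, -4, -2]]
CA^2 = [[26, -14, -6]]
Observability matrix O = [C; CA; CA^2] = [[3, -2, 0], [8, -4, -2], [26, -14, -6]]
Expanding along the first row, det(O) = 3·((-4)·(-6) - (-2)·(-14)) - (-2)·(8·(-6) - (-2)·26) + 0·(8·(-14) - (-4)·26) = 3·(-4) - (-2)·4 + 0·(-8) = -4
Since det(O) ≠ 0, rank(O) = 3 and the system is completely observable.

-4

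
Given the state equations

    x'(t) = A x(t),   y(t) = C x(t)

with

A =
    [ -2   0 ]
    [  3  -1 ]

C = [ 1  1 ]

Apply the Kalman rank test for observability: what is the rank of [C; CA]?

2

CA = [[1, -1]]
Observability matrix O = [C; CA] = [[1, 1], [1, -1]]
det(O) = 1·(-1) - 1·1 = -1 - 1 = -2 ≠ 0, so rank(O) = 2.
rank(O) = 2 = n, so the pair (A, C) is completely observable.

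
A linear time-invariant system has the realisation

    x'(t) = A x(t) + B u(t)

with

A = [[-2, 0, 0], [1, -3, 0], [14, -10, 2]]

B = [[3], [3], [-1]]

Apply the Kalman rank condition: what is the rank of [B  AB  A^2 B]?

2

AB = [[-6], [-6], [10]]
A^2B = [[12], [12], [-4]]
Controllability matrix C = [B  AB  A^2B] = [[3, -6, 12], [3, -6, 12], [-1, 10, -4]]
The rows r1, r2, r3 of C are linearly dependent: -r1 + r2 = 0 (check each entry), so rank(C) ≤ 2.
The 2×2 minor from rows 1, 3, columns 1, 2 is 3·10 - (-6)·(-1) = 30 - 6 = 24 ≠ 0, so rank(C) = 2.
rank(C) = 2 < n = 3, so the pair (A, B) is not completely controllable.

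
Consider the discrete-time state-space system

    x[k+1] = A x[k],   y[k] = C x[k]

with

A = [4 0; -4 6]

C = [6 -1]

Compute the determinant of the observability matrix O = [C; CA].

-8

CA = [[28, -6]]
Observability matrix O = [C; CA] = [[6, -1], [28, -6]]
det(O) = 6·(-6) - (-1)·28 = -36 - (-28) = -8
Since det(O) ≠ 0, rank(O) = 2 and the system is completely observable.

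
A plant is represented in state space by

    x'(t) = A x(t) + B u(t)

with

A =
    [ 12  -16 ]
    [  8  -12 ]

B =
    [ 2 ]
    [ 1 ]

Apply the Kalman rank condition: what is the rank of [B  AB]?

1

AB = [[8], [4]]
Controllability matrix C = [B  AB] = [[2, 8], [1, 4]]
Every column of C is a scalar multiple of column 1 = [2, 1] (multipliers 1, 4), so the columns span a one-dimensional space.
C ≠ 0, hence rank(C) = 1.
rank(C) = 1 < n = 2, so the pair (A, B) is not completely controllable.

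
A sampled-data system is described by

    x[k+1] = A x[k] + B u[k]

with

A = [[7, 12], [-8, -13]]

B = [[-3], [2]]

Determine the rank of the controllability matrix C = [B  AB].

1

AB = [[3], [-2]]
Controllability matrix C = [B  AB] = [[-3, 3], [2, -2]]
Every column of C is a scalar multiple of column 1 = [-3, 2] (multipliers 1, -1), so the columns span a one-dimensional space.
C ≠ 0, hence rank(C) = 1.
rank(C) = 1 < n = 2, so the pair (A, B) is not completely controllable.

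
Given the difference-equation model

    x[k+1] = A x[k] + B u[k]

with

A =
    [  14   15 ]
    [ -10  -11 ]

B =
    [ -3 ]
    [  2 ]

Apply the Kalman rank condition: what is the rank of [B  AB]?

AB = [[-12], [8]]
Controllability matrix C = [B  AB] = [[-3, -12], [2, 8]]
Every column of C is a scalar multiple of column 1 = [-3, 2] (multipliers 1, 4), so the columns span a one-dimensional space.
C ≠ 0, hence rank(C) = 1.
rank(C) = 1 < n = 2, so the pair (A, B) is not completely controllable.

1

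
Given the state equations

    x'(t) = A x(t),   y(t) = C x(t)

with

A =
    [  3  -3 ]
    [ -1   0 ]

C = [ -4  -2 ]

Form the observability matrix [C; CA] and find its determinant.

-68

CA = [[-10, 12]]
Observability matrix O = [C; CA] = [[-4, -2], [-10, 12]]
det(O) = (-4)·12 - (-2)·(-10) = -48 - 20 = -68
Since det(O) ≠ 0, rank(O) = 2 and the system is completely observable.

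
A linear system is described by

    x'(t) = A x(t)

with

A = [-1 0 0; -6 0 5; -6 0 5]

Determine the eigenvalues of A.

-1, 0, 5

det(sI - A) = s^3 - (tr A)s^2 + (M11 + M22 + M33)s - det A, where Mii is the 2×2 principal minor of A obtained by deleting row i and column i.
tr A = (-1) + 0 + 5 = 4; M11 = 0·5 - 5·0 = 0 - 0 = 0; M22 = (-1)·5 - 0·(-6) = -5 - 0 = -5; M33 = (-1)·0 - 0·(-6) = 0 - 0 = 0; sum of minors = -5.
det A = (-1)·(0·5 - 5·0) - 0·((-6)·5 - 5·(-6)) + 0·((-6)·0 - 0·(-6)) = (-1)·0 - 0·0 + 0·0 = 0.
So p(s) = det(sI - A) = s^3 - 4s^2 - 5s.
The constant term is 0, so p(s) = s(s^2 - 4s - 5).
Factor s^2 - 4s - 5: two numbers with sum 4 and product -5 are 5 and -1, so s^2 - 4s - 5 = (s - 5)(s + 1).
Hence p(s) = s (s - 5) (s + 1), with roots -1, 0, 5.
At least one eigenvalue has non-negative real part, so the system is not asymptotically stable.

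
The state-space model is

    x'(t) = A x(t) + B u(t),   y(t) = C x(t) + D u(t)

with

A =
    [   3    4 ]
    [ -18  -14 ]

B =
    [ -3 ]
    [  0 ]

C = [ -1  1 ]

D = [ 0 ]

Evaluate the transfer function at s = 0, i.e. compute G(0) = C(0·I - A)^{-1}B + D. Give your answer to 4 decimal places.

3.2000

G(0) = C(-A)^{-1}B + D = -C A^{-1} B + D.
det A = 30, so A^{-1} = (1/30)·adj(A) = [[-7/15, -2/15], [3/5, 1/10]]
A^{-1} B = [7/5, -9/5]^T
C A^{-1} B = -16/5
G(0) = D - C A^{-1} B = 0 - (-16/5) = 16/5 ≈ 3.2000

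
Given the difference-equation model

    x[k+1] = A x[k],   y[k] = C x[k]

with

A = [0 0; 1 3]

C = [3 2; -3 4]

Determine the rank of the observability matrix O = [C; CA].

CA = [[2, 6], [4, 12]]
Observability matrix O = [C; CA] = [[3, 2], [-3, 4], [2, 6], [4, 12]]
Take the 2×2 submatrix of O formed by rows 1, 2: [[3, 2], [-3, 4]]. Its determinant is 3·4 - 2·(-3) = 12 - (-6) = 18 ≠ 0.
So rank(O) ≥ 2; since O has 2 columns, rank(O) = 2.
rank(O) = 2 = n, so the pair (A, C) is completely observable.

2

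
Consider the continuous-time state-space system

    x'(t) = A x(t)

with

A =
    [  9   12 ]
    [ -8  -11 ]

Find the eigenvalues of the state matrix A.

det(sI - A) = s^2 - (tr A)s + det A, with tr A = 9 + (-11) = -2 and det A = 9·(-11) - 12·(-8) = -99 - (-96) = -3.
So p(s) = det(sI - A) = s^2 + 2s - 3.
Factor s^2 + 2s - 3: two numbers with sum -2 and product -3 are 1 and -3, so s^2 + 2s - 3 = (s - 1)(s + 3).
Hence p(s) = (s - 1) (s + 3), with roots -3, 1.
At least one eigenvalue has non-negative real part, so the system is not asymptotically stable.

-3, 1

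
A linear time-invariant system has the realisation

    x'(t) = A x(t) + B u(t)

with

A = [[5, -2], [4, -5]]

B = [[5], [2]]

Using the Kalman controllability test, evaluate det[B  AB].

8

AB = [[21], [10]]
Controllability matrix C = [B  AB] = [[5, 21], [2, 10]]
det(C) = 5·10 - 21·2 = 50 - 42 = 8
Since det(C) ≠ 0, rank(C) = 2 and the system is completely controllable.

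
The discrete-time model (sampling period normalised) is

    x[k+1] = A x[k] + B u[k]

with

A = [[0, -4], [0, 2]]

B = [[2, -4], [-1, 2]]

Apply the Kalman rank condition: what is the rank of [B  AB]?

1

AB = [[4, -8], [-2, 4]]
Controllability matrix C = [B  AB] = [[2, -4, 4, -8], [-1, 2, -2, 4]]
Every column of C is a scalar multiple of column 1 = [2, -1] (multipliers 1, -2, 2, -4), so the columns span a one-dimensional space.
C ≠ 0, hence rank(C) = 1.
rank(C) = 1 < n = 2, so the pair (A, B) is not completely controllable.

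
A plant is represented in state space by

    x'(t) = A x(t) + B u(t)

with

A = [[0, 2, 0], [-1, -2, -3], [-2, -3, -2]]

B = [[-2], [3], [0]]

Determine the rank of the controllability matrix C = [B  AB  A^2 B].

AB = [[6], [-4], [-5]]
A^2B = [[-8], [17], [10]]
Controllability matrix C = [B  AB  A^2B] = [[-2, 6, -8], [3, -4, 17], [0, -5, 10]]
det(C) = (-2)·((-4)·10 - 17·(-5)) - 6·(3·10 - 17·0) + (-8)·(3·(-5) - (-4)·0) = (-2)·45 - 6·30 + (-8)·(-15) = -150 ≠ 0, so rank(C) = 3.
rank(C) = 3 = n, so the pair (A, B) is completely controllable.

3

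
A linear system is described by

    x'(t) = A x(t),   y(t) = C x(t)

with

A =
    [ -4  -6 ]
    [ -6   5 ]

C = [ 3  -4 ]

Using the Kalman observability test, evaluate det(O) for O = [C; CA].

CA = [[12, -38]]
Observability matrix O = [C; CA] = [[3, -4], [12, -38]]
det(O) = 3·(-38) - (-4)·12 = -114 - (-48) = -66
Since det(O) ≠ 0, rank(O) = 2 and the system is completely observable.

-66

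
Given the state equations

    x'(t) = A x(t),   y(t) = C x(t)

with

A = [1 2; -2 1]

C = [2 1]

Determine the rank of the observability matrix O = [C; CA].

2

CA = [[0, 5]]
Observability matrix O = [C; CA] = [[2, 1], [0, 5]]
det(O) = 2·5 - 1·0 = 10 - 0 = 10 ≠ 0, so rank(O) = 2.
rank(O) = 2 = n, so the pair (A, C) is completely observable.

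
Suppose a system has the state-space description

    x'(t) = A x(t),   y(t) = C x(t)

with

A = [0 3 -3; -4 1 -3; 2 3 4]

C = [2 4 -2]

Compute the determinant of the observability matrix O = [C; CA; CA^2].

CA = [[-20, 4, -26]]
CA^2 = [[-68, -134, -56]]
Observability matrix O = [C; CA; CA^2] = [[2, 4, -2], [-20, 4, -26], [-68, -134, -56]]
Expanding along the first row, det(O) = 2·(4·(-56) - (-26)·(-134)) - 4·((-20)·(-56) - (-26)·(-68)) + (-2)·((-20)·(-134) - 4·(-68)) = 2·(-3708) - 4·(-648) + (-2)·2952 = -10728
Since det(O) ≠ 0, rank(O) = 3 and the system is completely observable.

-10728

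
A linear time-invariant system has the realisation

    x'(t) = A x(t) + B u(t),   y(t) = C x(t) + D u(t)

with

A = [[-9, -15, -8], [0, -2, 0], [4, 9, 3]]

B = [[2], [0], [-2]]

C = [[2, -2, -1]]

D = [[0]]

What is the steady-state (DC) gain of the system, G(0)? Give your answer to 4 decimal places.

G(0) = C(-A)^{-1}B + D = -C A^{-1} B + D.
det A = -10, so A^{-1} = (1/-10)·adj(A) = [[3/5, 27/10, 8/5], [0, -1/2, 0], [-4/5, -21/10, -9/5]]
A^{-1} B = [-2, 0, 2]^T
C A^{-1} B = -6
G(0) = D - C A^{-1} B = 0 - (-6) = 6

6.0000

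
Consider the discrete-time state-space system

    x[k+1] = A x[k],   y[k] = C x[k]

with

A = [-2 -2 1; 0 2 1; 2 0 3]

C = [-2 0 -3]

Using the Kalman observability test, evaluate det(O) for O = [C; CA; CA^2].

CA = [[-2, 4, -11]]
CA^2 = [[-18, 12, -31]]
Observability matrix O = [C; CA; CA^2] = [[-2, 0, -3], [-2, 4, -11], [-18, 12, -31]]
Expanding along the first row, det(O) = (-2)·(4·(-31) - (-11)·12) - 0·((-2)·(-31) - (-11)·(-18)) + (-3)·((-2)·12 - 4·(-18)) = (-2)·8 - 0·(-136) + (-3)·48 = -160
Since det(O) ≠ 0, rank(O) = 3 and the system is completely observable.

-160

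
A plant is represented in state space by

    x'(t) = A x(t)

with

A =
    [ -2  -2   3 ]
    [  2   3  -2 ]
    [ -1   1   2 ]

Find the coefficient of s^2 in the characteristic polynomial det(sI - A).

Expand det(sI - A) for the 3×3 matrix.
p(s) = s^3 - 3s^2 + 5s - 3.
(Check: constant term = det(-A) = (-1)^3 det A = -3; coefficient of s^2 = -tr A = -3.)
The coefficient of s^2 is -3.

-3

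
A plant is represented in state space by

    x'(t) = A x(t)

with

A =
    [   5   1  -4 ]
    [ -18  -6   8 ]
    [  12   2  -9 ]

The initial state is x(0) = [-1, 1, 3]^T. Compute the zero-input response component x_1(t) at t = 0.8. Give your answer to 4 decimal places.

det(sI - A) = s^3 - (tr A)s^2 + (M11 + M22 + M33)s - det A, where Mii is the 2×2 principal minor of A obtained by deleting row i and column i.
tr A = 5 + (-6) + (-9) = -10; M11 = (-6)·(-9) - 8·2 = 54 - 16 = 38; M22 = 5·(-9) - (-4)·12 = -45 - (-48) = 3; M33 = 5·(-6) - 1·(-18) = -30 - (-18) = -12; sum of minors = 29.
det A = 5·((-6)·(-9) - 8·2) - 1·((-18)·(-9) - 8·12) + (-4)·((-18)·2 - (-6)·12) = 5·38 - 1·66 + (-4)·36 = -20.
So p(s) = det(sI - A) = s^3 + 10s^2 + 29s + 20.
Rational-root test: any integer root divides 20. Testing small divisors, s = -1 works: p(-1) = -1 + 10 + (-29) + 20 = 0, so (s + 1) is a factor.
Dividing, p(s) = (s + 1)(s^2 + 9s + 20).
Factor s^2 + 9s + 20: two numbers with sum -9 and product 20 are -4 and -5, so s^2 + 9s + 20 = (s + 4)(s + 5).
Hence p(s) = (s + 1) (s + 4) (s + 5), with roots -5, -4, -1.
The eigenvalues -5, -4, -1 are distinct and real, so A is diagonalisable and x(t) = e^{At} x(0) = V diag(e^{λ_i t}) V^{-1} x(0), where the columns of V are the eigenvectors.
λ = -5: A - (-5)I = [[10, 1, -4], [-18, -1, 8], [12, 2, -4]]. v must be orthogonal to every row; (row 1) × (row 2) = [4, -8, 8], so take v_1 = [1, -2, 2]^T.
λ = -4: A - (-4)I = [[9, 1, -4], [-18, -2, 8], [12, 2, -5]]. v must be orthogonal to every row; (row 1) × (row 3) = [3, -3, 6], so take v_2 = [1, -1, 2]^T.
λ = -1: A - (-1)I = [[6, 1, -4], [-18, -5, 8], [12, 2, -8]]. v must be orthogonal to every row; (row 1) × (row 2) = [-12, 24, -12], so take v_3 = [-1, 2, -1]^T.
V = [v_1 v_2 v_3] = [[1, 1, -1], [-2, -1, 2], [2, 2, -1]] has det V = 1, so V^{-1} = adj(V)/det V = [[-3, -1, 1], [2, 1, 0], [-2, 0, 1]].
Modal coordinates z(0) = V^{-1} x(0): (-3)·(-1) + (-1)·1 + 1·3 = 5; 2·(-1) + 1·1 + 0·3 = -1; (-2)·(-1) + 0·1 + 1·3 = 5; so z(0) = [5, -1, 5]^T.
x_1(t) = Σ_i (v_i)_1 · z_i(0) · e^{λ_i t} (row 1 of V times the modal terms).
x_1(0.8) = 1·5·e^{-5·0.8} + 1·(-1)·e^{-4·0.8} + (-1)·5·e^{-1·0.8} = 5·0.018316 + (-1)·0.040762 + (-5)·0.449329 = -2.1958.

-2.1958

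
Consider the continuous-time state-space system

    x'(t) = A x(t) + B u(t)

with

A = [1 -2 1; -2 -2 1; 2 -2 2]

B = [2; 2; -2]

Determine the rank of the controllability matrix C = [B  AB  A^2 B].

2

AB = [[-4], [-10], [-4]]
A^2B = [[12], [24], [4]]
Controllability matrix C = [B  AB  A^2B] = [[2, -4, 12], [2, -10, 24], [-2, -4, 4]]
The rows r1, r2, r3 of C are linearly dependent: 7·r1 - 4·r2 + 3·r3 = 0 (check each entry), so rank(C) ≤ 2.
The 2×2 minor from rows 1, 2, columns 1, 2 is 2·(-10) - (-4)·2 = -20 - (-8) = -12 ≠ 0, so rank(C) = 2.
rank(C) = 2 < n = 3, so the pair (A, B) is not completely controllable.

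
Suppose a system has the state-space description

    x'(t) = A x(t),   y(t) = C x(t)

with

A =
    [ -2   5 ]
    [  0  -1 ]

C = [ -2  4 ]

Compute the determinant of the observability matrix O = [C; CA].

CA = [[4, -14]]
Observability matrix O = [C; CA] = [[-2, 4], [4, -14]]
det(O) = (-2)·(-14) - 4·4 = 28 - 16 = 12
Since det(O) ≠ 0, rank(O) = 2 and the system is completely observable.

12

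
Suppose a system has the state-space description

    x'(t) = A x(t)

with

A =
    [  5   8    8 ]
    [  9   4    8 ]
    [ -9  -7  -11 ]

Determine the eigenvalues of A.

det(sI - A) = s^3 - (tr A)s^2 + (M11 + M22 + M33)s - det A, where Mii is the 2×2 principal minor of A obtained by deleting row i and column i.
tr A = 5 + 4 + (-11) = -2; M11 = 4·(-11) - 8·(-7) = -44 - (-56) = 12; M22 = 5·(-11) - 8·(-9) = -55 - (-72) = 17; M33 = 5·4 - 8·9 = 20 - 72 = -52; sum of minors = -23.
det A = 5·(4·(-11) - 8·(-7)) - 8·(9·(-11) - 8·(-9)) + 8·(9·(-7) - 4·(-9)) = 5·12 - 8·(-27) + 8·(-27) = 60.
So p(s) = det(sI - A) = s^3 + 2s^2 - 23s - 60.
Rational-root test: any integer root divides -60. Testing small divisors, s = -3 works: p(-3) = -27 + 18 + 69 + (-60) = 0, so (s + 3) is a factor.
Dividing, p(s) = (s + 3)(s^2 - s - 20).
Factor s^2 - s - 20: two numbers with sum 1 and product -20 are 5 and -4, so s^2 - s - 20 = (s - 5)(s + 4).
Hence p(s) = (s - 5) (s + 3) (s + 4), with roots -4, -3, 5.
At least one eigenvalue has non-negative real part, so the system is not asymptotically stable.

-4, -3, 5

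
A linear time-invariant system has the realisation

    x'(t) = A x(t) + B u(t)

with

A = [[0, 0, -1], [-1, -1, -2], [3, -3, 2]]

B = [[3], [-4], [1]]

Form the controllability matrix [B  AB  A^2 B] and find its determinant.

AB = [[-1], [-1], [23]]
A^2B = [[-23], [-44], [46]]
Controllability matrix C = [B  AB  A^2B] = [[3, -1, -23], [-4, -1, -44], [1, 23, 46]]
Expanding along the first row, det(C) = 3·((-1)·46 - (-44)·23) - (-1)·((-4)·46 - (-44)·1) + (-23)·((-4)·23 - (-1)·1) = 3·966 - (-1)·(-140) + (-23)·(-91) = 4851
Since det(C) ≠ 0, rank(C) = 3 and the system is completely controllable.

4851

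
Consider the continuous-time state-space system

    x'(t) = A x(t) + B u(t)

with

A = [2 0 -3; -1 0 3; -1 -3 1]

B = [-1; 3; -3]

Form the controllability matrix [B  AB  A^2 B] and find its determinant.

-1477

AB = [[7], [-8], [-11]]
A^2B = [[47], [-40], [6]]
Controllability matrix C = [B  AB  A^2B] = [[-1, 7, 47], [3, -8, -40], [-3, -11, 6]]
Expanding along the first row, det(C) = (-1)·((-8)·6 - (-40)·(-11)) - 7·(3·6 - (-40)·(-3)) + 47·(3·(-11) - (-8)·(-3)) = (-1)·(-488) - 7·(-102) + 47·(-57) = -1477
Since det(C) ≠ 0, rank(C) = 3 and the system is completely controllable.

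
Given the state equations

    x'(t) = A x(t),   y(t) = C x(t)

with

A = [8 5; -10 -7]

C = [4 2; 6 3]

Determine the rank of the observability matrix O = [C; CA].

CA = [[12, 6], [18, 9]]
Observability matrix O = [C; CA] = [[4, 2], [6, 3], [12, 6], [18, 9]]
Every row of O is a scalar multiple of row 1 = [4, 2] (multipliers 1, 3/2, 3, 9/2), so the rows span a one-dimensional space.
O ≠ 0, hence rank(O) = 1.
rank(O) = 1 < n = 2, so the pair (A, C) is not completely observable.

1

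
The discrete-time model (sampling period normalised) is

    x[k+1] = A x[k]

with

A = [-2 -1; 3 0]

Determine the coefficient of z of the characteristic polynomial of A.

For a 2×2 matrix, det(zI - A) = z^2 - (tr A)z + det A.
tr A = -2, det A = 3.
So p(z) = z^2 + 2z + 3.
The coefficient of z is 2.

2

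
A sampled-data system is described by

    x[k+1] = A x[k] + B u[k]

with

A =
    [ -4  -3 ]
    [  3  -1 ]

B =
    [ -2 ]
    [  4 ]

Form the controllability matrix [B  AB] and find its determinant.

AB = [[-4], [-10]]
Controllability matrix C = [B  AB] = [[-2, -4], [4, -10]]
det(C) = (-2)·(-10) - (-4)·4 = 20 - (-16) = 36
Since det(C) ≠ 0, rank(C) = 2 and the system is completely controllable.

36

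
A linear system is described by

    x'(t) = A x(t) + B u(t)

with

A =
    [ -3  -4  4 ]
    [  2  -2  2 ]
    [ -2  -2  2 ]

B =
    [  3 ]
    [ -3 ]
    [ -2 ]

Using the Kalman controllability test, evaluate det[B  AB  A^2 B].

AB = [[-5], [8], [-4]]
A^2B = [[-33], [-34], [-14]]
Controllability matrix C = [B  AB  A^2B] = [[3, -5, -33], [-3, 8, -34], [-2, -4, -14]]
Expanding along the first row, det(C) = 3·(8·(-14) - (-34)·(-4)) - (-5)·((-3)·(-14) - (-34)·(-2)) + (-33)·((-3)·(-4) - 8·(-2)) = 3·(-248) - (-5)·(-26) + (-33)·28 = -1798
Since det(C) ≠ 0, rank(C) = 3 and the system is completely controllable.

-1798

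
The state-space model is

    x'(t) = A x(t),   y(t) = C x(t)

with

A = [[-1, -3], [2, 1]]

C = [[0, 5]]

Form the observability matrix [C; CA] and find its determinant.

CA = [[10, 5]]
Observability matrix O = [C; CA] = [[0, 5], [10, 5]]
det(O) = 0·5 - 5·10 = 0 - 50 = -50
Since det(O) ≠ 0, rank(O) = 2 and the system is completely observable.

-50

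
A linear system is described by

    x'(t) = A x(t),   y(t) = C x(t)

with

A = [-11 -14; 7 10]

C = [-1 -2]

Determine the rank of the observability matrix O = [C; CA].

CA = [[-3, -6]]
Observability matrix O = [C; CA] = [[-1, -2], [-3, -6]]
Every row of O is a scalar multiple of row 1 = [-1, -2] (multipliers 1, 3), so the rows span a one-dimensional space.
O ≠ 0, hence rank(O) = 1.
rank(O) = 1 < n = 2, so the pair (A, C) is not completely observable.

1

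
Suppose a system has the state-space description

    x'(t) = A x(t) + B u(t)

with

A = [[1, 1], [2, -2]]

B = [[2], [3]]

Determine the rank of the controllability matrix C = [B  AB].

AB = [[5], [-2]]
Controllability matrix C = [B  AB] = [[2, 5], [3, -2]]
det(C) = 2·(-2) - 5·3 = -4 - 15 = -19 ≠ 0, so rank(C) = 2.
rank(C) = 2 = n, so the pair (A, B) is completely controllable.

2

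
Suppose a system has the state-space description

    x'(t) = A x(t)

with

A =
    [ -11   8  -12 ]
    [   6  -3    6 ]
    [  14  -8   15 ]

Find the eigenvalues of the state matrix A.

-3, 1, 3

det(sI - A) = s^3 - (tr A)s^2 + (M11 + M22 + M33)s - det A, where Mii is the 2×2 principal minor of A obtained by deleting row i and column i.
tr A = (-11) + (-3) + 15 = 1; M11 = (-3)·15 - 6·(-8) = -45 - (-48) = 3; M22 = (-11)·15 - (-12)·14 = -165 - (-168) = 3; M33 = (-11)·(-3) - 8·6 = 33 - 48 = -15; sum of minors = -9.
det A = (-11)·((-3)·15 - 6·(-8)) - 8·(6·15 - 6·14) + (-12)·(6·(-8) - (-3)·14) = (-11)·3 - 8·6 + (-12)·(-6) = -9.
So p(s) = det(sI - A) = s^3 - s^2 - 9s + 9.
Rational-root test: any integer root divides 9. Testing small divisors, s = 1 works: p(1) = 1 + (-1) + (-9) + 9 = 0, so (s - 1) is a factor.
Dividing, p(s) = (s - 1)(s^2 - 9).
Factor s^2 - 9: two numbers with sum 0 and product -9 are 3 and -3, so s^2 - 9 = (s - 3)(s + 3).
Hence p(s) = (s - 3) (s - 1) (s + 3), with roots -3, 1, 3.
At least one eigenvalue has non-negative real part, so the system is not asymptotically stable.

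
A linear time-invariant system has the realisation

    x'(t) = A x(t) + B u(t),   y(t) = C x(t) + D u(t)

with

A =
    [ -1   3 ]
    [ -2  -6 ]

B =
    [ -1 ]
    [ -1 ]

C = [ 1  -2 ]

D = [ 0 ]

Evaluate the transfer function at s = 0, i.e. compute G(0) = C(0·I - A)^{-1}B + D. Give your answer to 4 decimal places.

-0.9167

G(0) = C(-A)^{-1}B + D = -C A^{-1} B + D.
det A = 12, so A^{-1} = (1/12)·adj(A) = [[-1/2, -1/4], [1/6, -1/12]]
A^{-1} B = [3/4, -1/12]^T
C A^{-1} B = 11/12
G(0) = D - C A^{-1} B = 0 - (11/12) = -11/12 ≈ -0.9167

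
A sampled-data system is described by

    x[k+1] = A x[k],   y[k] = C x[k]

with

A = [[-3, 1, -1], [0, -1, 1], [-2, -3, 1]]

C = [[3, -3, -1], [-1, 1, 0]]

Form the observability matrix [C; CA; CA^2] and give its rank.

CA = [[-7, 9, -7], [3, -2, 2]]
CA^2 = [[35, 5, 9], [-13, -1, -3]]
Observability matrix O = [C; CA; CA^2] = [[3, -3, -1], [-1, 1, 0], [-7, 9, -7], [3, -2, 2], [35, 5, 9], [-13, -1, -3]]
Take the 3×3 submatrix of O formed by rows 1, 2, 3: [[3, -3, -1], [-1, 1, 0], [-7, 9, -7]]. Its determinant is 3·(1·(-7) - 0·9) - (-3)·((-1)·(-7) - 0·(-7)) + (-1)·((-1)·9 - 1·(-7)) = 3·(-7) - (-3)·7 + (-1)·(-2) = 2 ≠ 0.
So rank(O) ≥ 3; since O has 3 columns, rank(O) = 3.
rank(O) = 3 = n, so the pair (A, C) is completely observable.

3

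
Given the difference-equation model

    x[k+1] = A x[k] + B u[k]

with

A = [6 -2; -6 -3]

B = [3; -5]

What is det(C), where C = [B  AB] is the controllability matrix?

131

AB = [[28], [-3]]
Controllability matrix C = [B  AB] = [[3, 28], [-5, -3]]
det(C) = 3·(-3) - 28·(-5) = -9 - (-140) = 131
Since det(C) ≠ 0, rank(C) = 2 and the system is completely controllable.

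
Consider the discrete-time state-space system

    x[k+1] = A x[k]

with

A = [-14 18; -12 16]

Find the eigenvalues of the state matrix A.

det(zI - A) = z^2 - (tr A)z + det A, with tr A = (-14) + 16 = 2 and det A = (-14)·16 - 18·(-12) = -224 - (-216) = -8.
So p(z) = det(zI - A) = z^2 - 2z - 8.
Factor z^2 - 2z - 8: two numbers with sum 2 and product -8 are 4 and -2, so z^2 - 2z - 8 = (z - 4)(z + 2).
Hence p(z) = (z - 4) (z + 2), with roots -2, 4.

-2, 4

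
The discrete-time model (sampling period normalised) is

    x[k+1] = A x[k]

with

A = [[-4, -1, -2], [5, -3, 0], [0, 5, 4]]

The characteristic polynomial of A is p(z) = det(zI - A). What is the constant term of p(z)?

Expand det(zI - A) for the 3×3 matrix.
p(z) = z^3 + 3z^2 - 11z - 18.
(Check: constant term = det(-A) = (-1)^3 det A = -18; coefficient of z^2 = -tr A = 3.)
The constant term is -18.

-18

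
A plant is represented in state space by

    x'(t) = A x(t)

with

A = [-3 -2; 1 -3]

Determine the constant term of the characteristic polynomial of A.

11

For a 2×2 matrix, det(sI - A) = s^2 - (tr A)s + det A.
tr A = -6, det A = 11.
So p(s) = s^2 + 6s + 11.
The constant term is 11.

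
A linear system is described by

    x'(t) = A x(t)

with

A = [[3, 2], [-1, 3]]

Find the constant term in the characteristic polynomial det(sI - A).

For a 2×2 matrix, det(sI - A) = s^2 - (tr A)s + det A.
tr A = 6, det A = 11.
So p(s) = s^2 - 6s + 11.
The constant term is 11.

11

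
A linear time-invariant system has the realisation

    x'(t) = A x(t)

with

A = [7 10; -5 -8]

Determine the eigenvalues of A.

-3, 2

det(sI - A) = s^2 - (tr A)s + det A, with tr A = 7 + (-8) = -1 and det A = 7·(-8) - 10·(-5) = -56 - (-50) = -6.
So p(s) = det(sI - A) = s^2 + s - 6.
Factor s^2 + s - 6: two numbers with sum -1 and product -6 are 2 and -3, so s^2 + s - 6 = (s - 2)(s + 3).
Hence p(s) = (s - 2) (s + 3), with roots -3, 2.
At least one eigenvalue has non-negative real part, so the system is not asymptotically stable.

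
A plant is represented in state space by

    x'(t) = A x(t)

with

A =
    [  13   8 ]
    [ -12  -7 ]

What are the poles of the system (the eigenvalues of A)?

det(sI - A) = s^2 - (tr A)s + det A, with tr A = 13 + (-7) = 6 and det A = 13·(-7) - 8·(-12) = -91 - (-96) = 5.
So p(s) = det(sI - A) = s^2 - 6s + 5.
Factor s^2 - 6s + 5: two numbers with sum 6 and product 5 are 5 and 1, so s^2 - 6s + 5 = (s - 5)(s - 1).
Hence p(s) = (s - 5) (s - 1), with roots 1, 5.
At least one eigenvalue has non-negative real part, so the system is not asymptotically stable.

1, 5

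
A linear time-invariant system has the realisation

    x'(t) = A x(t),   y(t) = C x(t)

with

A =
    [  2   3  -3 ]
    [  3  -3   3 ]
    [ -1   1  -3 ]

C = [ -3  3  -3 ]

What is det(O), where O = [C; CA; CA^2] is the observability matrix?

-1890

CA = [[6, -21, 27]]
CA^2 = [[-78, 108, -162]]
Observability matrix O = [C; CA; CA^2] = [[-3, 3, -3], [6, -21, 27], [-78, 108, -162]]
Expanding along the first row, det(O) = (-3)·((-21)·(-162) - 27·108) - 3·(6·(-162) - 27·(-78)) + (-3)·(6·108 - (-21)·(-78)) = (-3)·486 - 3·1134 + (-3)·(-990) = -1890
Since det(O) ≠ 0, rank(O) = 3 and the system is completely observable.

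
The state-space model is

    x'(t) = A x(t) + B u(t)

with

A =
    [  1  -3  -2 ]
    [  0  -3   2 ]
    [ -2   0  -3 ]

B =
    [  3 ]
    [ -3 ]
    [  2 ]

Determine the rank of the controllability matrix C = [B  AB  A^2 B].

AB = [[8], [13], [-12]]
A^2B = [[-7], [-63], [20]]
Controllability matrix C = [B  AB  A^2B] = [[3, 8, -7], [-3, 13, -63], [2, -12, 20]]
det(C) = 3·(13·20 - (-63)·(-12)) - 8·((-3)·20 - (-63)·2) + (-7)·((-3)·(-12) - 13·2) = 3·(-496) - 8·66 + (-7)·10 = -2086 ≠ 0, so rank(C) = 3.
rank(C) = 3 = n, so the pair (A, B) is completely controllable.

3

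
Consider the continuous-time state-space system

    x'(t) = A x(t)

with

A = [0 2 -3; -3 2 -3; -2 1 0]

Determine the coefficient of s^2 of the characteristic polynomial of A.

Expand det(sI - A) for the 3×3 matrix.
p(s) = s^3 - 2s^2 + 3s - 9.
(Check: constant term = det(-A) = (-1)^3 det A = -9; coefficient of s^2 = -tr A = -2.)
The coefficient of s^2 is -2.

-2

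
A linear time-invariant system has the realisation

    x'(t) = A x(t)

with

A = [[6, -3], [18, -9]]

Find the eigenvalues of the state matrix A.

det(sI - A) = s^2 - (tr A)s + det A, with tr A = 6 + (-9) = -3 and det A = 6·(-9) - (-3)·18 = -54 - (-54) = 0.
So p(s) = det(sI - A) = s^2 + 3s.
Factor s^2 + 3s: two numbers with sum -3 and product 0 are 0 and -3, so s^2 + 3s = s(s + 3).
Hence p(s) = s (s + 3), with roots -3, 0.
At least one eigenvalue has non-negative real part, so the system is not asymptotically stable.

-3, 0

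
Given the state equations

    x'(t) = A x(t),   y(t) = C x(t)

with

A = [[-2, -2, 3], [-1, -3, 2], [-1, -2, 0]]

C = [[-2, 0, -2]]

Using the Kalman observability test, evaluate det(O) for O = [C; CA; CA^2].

-192

CA = [[6, 8, -6]]
CA^2 = [[-14, -24, 34]]
Observability matrix O = [C; CA; CA^2] = [[-2, 0, -2], [6, 8, -6], [-14, -24, 34]]
Expanding along the first row, det(O) = (-2)·(8·34 - (-6)·(-24)) - 0·(6·34 - (-6)·(-14)) + (-2)·(6·(-24) - 8·(-14)) = (-2)·128 - 0·120 + (-2)·(-32) = -192
Since det(O) ≠ 0, rank(O) = 3 and the system is completely observable.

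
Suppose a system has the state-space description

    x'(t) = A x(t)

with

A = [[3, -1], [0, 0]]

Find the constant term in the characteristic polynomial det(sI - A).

For a 2×2 matrix, det(sI - A) = s^2 - (tr A)s + det A.
tr A = 3, det A = 0.
So p(s) = s^2 - 3s.
The constant term is 0.

0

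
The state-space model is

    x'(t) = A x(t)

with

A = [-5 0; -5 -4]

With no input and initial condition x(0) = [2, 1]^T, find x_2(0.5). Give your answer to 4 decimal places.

det(sI - A) = s^2 - (tr A)s + det A, with tr A = (-5) + (-4) = -9 and det A = (-5)·(-4) - 0·(-5) = 20 - 0 = 20.
So p(s) = det(sI - A) = s^2 + 9s + 20.
Factor s^2 + 9s + 20: two numbers with sum -9 and product 20 are -4 and -5, so s^2 + 9s + 20 = (s + 4)(s + 5).
Hence p(s) = (s + 4) (s + 5), with roots -5, -4.
The eigenvalues -5, -4 are distinct and real, so A is diagonalisable and x(t) = e^{At} x(0) = V diag(e^{λ_i t}) V^{-1} x(0), where the columns of V are the eigenvectors.
λ = -5: A - (-5)I = [[0, 0], [-5, 1]]. Row 2 gives (-5)·v1 + 1·v2 = 0, so take v_1 = [1, 5]^T.
λ = -4: A - (-4)I = [[-1, 0], [-5, 0]]. Row 1 gives (-1)·v1 + 0·v2 = 0, so take v_2 = [0, 1]^T.
V = [v_1 v_2] = [[1, 0], [5, 1]] has det V = 1, so V^{-1} = adj(V)/det V = [[1, 0], [-5, 1]].
Modal coordinates z(0) = V^{-1} x(0): 1·2 + 0·1 = 2; (-5)·2 + 1·1 = -9; so z(0) = [2, -9]^T.
x_2(t) = Σ_i (v_i)_2 · z_i(0) · e^{λ_i t} (row 2 of V times the modal terms).
x_2(0.5) = 5·2·e^{-5·0.5} + 1·(-9)·e^{-4·0.5} = 10·0.082085 + (-9)·0.135335 = -0.3972.

-0.3972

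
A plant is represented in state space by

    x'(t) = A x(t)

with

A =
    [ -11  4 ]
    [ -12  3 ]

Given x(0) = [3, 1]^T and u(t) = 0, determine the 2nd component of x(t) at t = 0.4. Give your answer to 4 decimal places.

det(sI - A) = s^2 - (tr A)s + det A, with tr A = (-11) + 3 = -8 and det A = (-11)·3 - 4·(-12) = -33 - (-48) = 15.
So p(s) = det(sI - A) = s^2 + 8s + 15.
Factor s^2 + 8s + 15: two numbers with sum -8 and product 15 are -3 and -5, so s^2 + 8s + 15 = (s + 3)(s + 5).
Hence p(s) = (s + 3) (s + 5), with roots -5, -3.
The eigenvalues -5, -3 are distinct and real, so A is diagonalisable and x(t) = e^{At} x(0) = V diag(e^{λ_i t}) V^{-1} x(0), where the columns of V are the eigenvectors.
λ = -5: A - (-5)I = [[-6, 4], [-12, 8]]. Row 1 gives (-6)·v1 + 4·v2 = 0, so take v_1 = [2, 3]^T.
λ = -3: A - (-3)I = [[-8, 4], [-12, 6]]. Row 1 gives (-8)·v1 + 4·v2 = 0, so take v_2 = [1, 2]^T.
V = [v_1 v_2] = [[2, 1], [3, 2]] has det V = 1, so V^{-1} = adj(V)/det V = [[2, -1], [-3, 2]].
Modal coordinates z(0) = V^{-1} x(0): 2·3 + (-1)·1 = 5; (-3)·3 + 2·1 = -7; so z(0) = [5, -7]^T.
x_2(t) = Σ_i (v_i)_2 · z_i(0) · e^{λ_i t} (row 2 of V times the modal terms).
x_2(0.4) = 3·5·e^{-5·0.4} + 2·(-7)·e^{-3·0.4} = 15·0.135335 + (-14)·0.301194 = -2.1867.

-2.1867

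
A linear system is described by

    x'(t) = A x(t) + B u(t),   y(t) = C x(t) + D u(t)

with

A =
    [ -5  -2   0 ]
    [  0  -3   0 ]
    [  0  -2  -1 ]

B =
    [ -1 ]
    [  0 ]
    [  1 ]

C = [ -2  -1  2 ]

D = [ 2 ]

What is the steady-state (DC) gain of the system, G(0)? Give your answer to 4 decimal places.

G(0) = C(-A)^{-1}B + D = -C A^{-1} B + D.
det A = -15, so A^{-1} = (1/-15)·adj(A) = [[-1/5, 2/15, 0], [0, -1/3, 0], [0, 2/3, -1]]
A^{-1} B = [1/5, 0, -1]^T
C A^{-1} B = -12/5
G(0) = D - C A^{-1} B = 2 - (-12/5) = 22/5 ≈ 4.4000

4.4000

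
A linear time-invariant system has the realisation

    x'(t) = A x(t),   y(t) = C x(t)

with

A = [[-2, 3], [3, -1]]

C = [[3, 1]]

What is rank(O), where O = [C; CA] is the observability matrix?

2

CA = [[-3, 8]]
Observability matrix O = [C; CA] = [[3, 1], [-3, 8]]
det(O) = 3·8 - 1·(-3) = 24 - (-3) = 27 ≠ 0, so rank(O) = 2.
rank(O) = 2 = n, so the pair (A, C) is completely observable.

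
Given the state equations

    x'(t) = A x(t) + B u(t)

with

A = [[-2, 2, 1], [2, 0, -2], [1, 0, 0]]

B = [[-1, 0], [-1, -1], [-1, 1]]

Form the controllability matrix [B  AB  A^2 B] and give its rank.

3

AB = [[-1, -1], [0, -2], [-1, 0]]
A^2B = [[1, -2], [0, -2], [-1, -1]]
Controllability matrix C = [B  AB  A^2B] = [[-1, 0, -1, -1, 1, -2], [-1, -1, 0, -2, 0, -2], [-1, 1, -1, 0, -1, -1]]
Take the 3×3 submatrix of C formed by columns 1, 2, 3: [[-1, 0, -1], [-1, -1, 0], [-1, 1, -1]]. Its determinant is (-1)·((-1)·(-1) - 0·1) - 0·((-1)·(-1) - 0·(-1)) + (-1)·((-1)·1 - (-1)·(-1)) = (-1)·1 - 0·1 + (-1)·(-2) = 1 ≠ 0.
So rank(C) ≥ 3; since C has 3 rows, rank(C) = 3.
rank(C) = 3 = n, so the pair (A, B) is completely controllable.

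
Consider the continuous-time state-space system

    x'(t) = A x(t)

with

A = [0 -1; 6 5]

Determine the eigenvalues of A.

det(sI - A) = s^2 - (tr A)s + det A, with tr A = 0 + 5 = 5 and det A = 0·5 - (-1)·6 = 0 - (-6) = 6.
So p(s) = det(sI - A) = s^2 - 5s + 6.
Factor s^2 - 5s + 6: two numbers with sum 5 and product 6 are 3 and 2, so s^2 - 5s + 6 = (s - 3)(s - 2).
Hence p(s) = (s - 3) (s - 2), with roots 2, 3.
At least one eigenvalue has non-negative real part, so the system is not asymptotically stable.

2, 3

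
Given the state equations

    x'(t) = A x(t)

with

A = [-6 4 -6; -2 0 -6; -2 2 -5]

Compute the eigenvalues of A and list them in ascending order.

det(sI - A) = s^3 - (tr A)s^2 + (M11 + M22 + M33)s - det A, where Mii is the 2×2 principal minor of A obtained by deleting row i and column i.
tr A = (-6) + 0 + (-5) = -11; M11 = 0·(-5) - (-6)·2 = 0 - (-12) = 12; M22 = (-6)·(-5) - (-6)·(-2) = 30 - 12 = 18; M33 = (-6)·0 - 4·(-2) = 0 - (-8) = 8; sum of minors = 38.
det A = (-6)·(0·(-5) - (-6)·2) - 4·((-2)·(-5) - (-6)·(-2)) + (-6)·((-2)·2 - 0·(-2)) = (-6)·12 - 4·(-2) + (-6)·(-4) = -40.
So p(s) = det(sI - A) = s^3 + 11s^2 + 38s + 40.
Rational-root test: any integer root divides 40. Testing small divisors, s = -2 works: p(-2) = -8 + 44 + (-76) + 40 = 0, so (s + 2) is a factor.
Dividing, p(s) = (s + 2)(s^2 + 9s + 20).
Factor s^2 + 9s + 20: two numbers with sum -9 and product 20 are -4 and -5, so s^2 + 9s + 20 = (s + 4)(s + 5).
Hence p(s) = (s + 2) (s + 4) (s + 5), with roots -5, -4, -2.
All eigenvalues have negative real part, so the system is asymptotically stable.

-5, -4, -2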